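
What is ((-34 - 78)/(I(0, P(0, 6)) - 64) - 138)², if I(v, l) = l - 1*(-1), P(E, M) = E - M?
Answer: 88548100/4761 ≈ 18599.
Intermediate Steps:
I(v, l) = 1 + l (I(v, l) = l + 1 = 1 + l)
((-34 - 78)/(I(0, P(0, 6)) - 64) - 138)² = ((-34 - 78)/((1 + (0 - 1*6)) - 64) - 138)² = (-112/((1 + (0 - 6)) - 64) - 138)² = (-112/((1 - 6) - 64) - 138)² = (-112/(-5 - 64) - 138)² = (-112/(-69) - 138)² = (-112*(-1/69) - 138)² = (112/69 - 138)² = (-9410/69)² = 88548100/4761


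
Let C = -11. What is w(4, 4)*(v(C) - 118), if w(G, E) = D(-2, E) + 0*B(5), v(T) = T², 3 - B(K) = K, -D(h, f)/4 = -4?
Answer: 48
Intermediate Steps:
D(h, f) = 16 (D(h, f) = -4*(-4) = 16)
B(K) = 3 - K
w(G, E) = 16 (w(G, E) = 16 + 0*(3 - 1*5) = 16 + 0*(3 - 5) = 16 + 0*(-2) = 16 + 0 = 16)
w(4, 4)*(v(C) - 118) = 16*((-11)² - 118) = 16*(121 - 118) = 16*3 = 48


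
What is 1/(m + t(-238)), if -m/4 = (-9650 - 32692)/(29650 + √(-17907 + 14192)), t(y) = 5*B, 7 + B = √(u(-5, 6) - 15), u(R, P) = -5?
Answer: 879126215*I/(-25747656325*I - 8791262150*√5 + 169368*√3715) ≈ -0.021579 - 0.016466*I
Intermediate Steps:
B = -7 + 2*I*√5 (B = -7 + √(-5 - 15) = -7 + √(-20) = -7 + 2*I*√5 ≈ -7.0 + 4.4721*I)
t(y) = -35 + 10*I*√5 (t(y) = 5*(-7 + 2*I*√5) = -35 + 10*I*√5)
m = 169368/(29650 + I*√3715) (m = -4*(-9650 - 32692)/(29650 + √(-17907 + 14192)) = -(-169368)/(29650 + √(-3715)) = -(-169368)/(29650 + I*√3715) = 169368/(29650 + I*√3715) ≈ 5.7122 - 0.011742*I)
1/(m + t(-238)) = 1/((1004352240/175825243 - 169368*I*√3715/879126215) + (-35 + 10*I*√5)) = 1/(-5149531265/175825243 + 10*I*√5 - 169368*I*√3715/879126215)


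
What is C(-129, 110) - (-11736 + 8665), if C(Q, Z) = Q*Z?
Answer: -11119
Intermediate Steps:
C(-129, 110) - (-11736 + 8665) = -129*110 - (-11736 + 8665) = -14190 - 1*(-3071) = -14190 + 3071 = -11119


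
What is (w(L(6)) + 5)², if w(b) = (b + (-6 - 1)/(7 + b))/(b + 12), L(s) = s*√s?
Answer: 133464485/2008008 - 14670511*√6/1004004 ≈ 30.674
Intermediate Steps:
L(s) = s^(3/2)
w(b) = (b - 7/(7 + b))/(12 + b)
(w(L(6)) + 5)² = ((-7 + (6^(3/2))² + 7*6^(3/2))/(84 + (6^(3/2))² + 19*6^(3/2)) + 5)² = ((-7 + (6*√6)² + 7*(6*√6))/(84 + (6*√6)² + 19*(6*√6)) + 5)² = ((-7 + 216 + 42*√6)/(84 + 216 + 114*√6) + 5)² = ((209 + 42*√6)/(300 + 114*√6) + 5)² = (5 + (209 + 42*√6)/(300 + 114*√6))²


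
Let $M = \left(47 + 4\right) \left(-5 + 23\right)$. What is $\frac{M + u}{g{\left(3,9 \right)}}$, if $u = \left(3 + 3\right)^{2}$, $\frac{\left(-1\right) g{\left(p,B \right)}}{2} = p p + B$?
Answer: $- \frac{53}{2} \approx -26.5$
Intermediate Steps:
$g{\left(p,B \right)} = - 2 B - 2 p^{2}$ ($g{\left(p,B \right)} = - 2 \left(p p + B\right) = - 2 \left(p^{2} + B\right) = - 2 \left(B + p^{2}\right) = - 2 B - 2 p^{2}$)
$u = 36$ ($u = 6^{2} = 36$)
$M = 918$ ($M = 51 \cdot 18 = 918$)
$\frac{M + u}{g{\left(3,9 \right)}} = \frac{918 + 36}{\left(-2\right) 9 - 2 \cdot 3^{2}} = \frac{954}{-18 - 18} = \frac{954}{-36} = 954 \left(- \frac{1}{36}\right) = - \frac{53}{2}$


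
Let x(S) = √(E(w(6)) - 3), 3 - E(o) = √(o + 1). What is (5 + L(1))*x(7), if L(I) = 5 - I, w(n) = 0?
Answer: 9*I ≈ 9.0*I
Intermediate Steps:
E(o) = 3 - √(1 + o) (E(o) = 3 - √(o + 1) = 3 - √(1 + o))
x(S) = I (x(S) = √((3 - √(1 + 0)) - 3) = √((3 - √1) - 3) = √((3 - 1*1) - 3) = √((3 - 1) - 3) = √(2 - 3) = √(-1) = I)
(5 + L(1))*x(7) = (5 + (5 - 1*1))*I = (5 + (5 - 1))*I = (5 + 4)*I = 9*I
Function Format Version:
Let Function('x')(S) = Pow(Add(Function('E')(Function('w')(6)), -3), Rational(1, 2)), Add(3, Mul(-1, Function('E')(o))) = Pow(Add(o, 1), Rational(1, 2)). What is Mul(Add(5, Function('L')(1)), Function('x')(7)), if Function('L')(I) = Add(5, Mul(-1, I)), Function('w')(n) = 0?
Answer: Mul(9, I) ≈ Mul(9.0000, I)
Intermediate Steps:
Function('E')(o) = Add(3, Mul(-1, Pow(Add(1, o), Rational(1, 2)))) (Function('E')(o) = Add(3, Mul(-1, Pow(Add(o, 1), Rational(1, 2)))) = Add(3, Mul(-1, Pow(Add(1, o), Rational(1, 2)))))
Function('x')(S) = I (Function('x')(S) = Pow(Add(Add(3, Mul(-1, Pow(Add(1, 0), Rational(1, 2)))), -3), Rational(1, 2)) = Pow(Add(Add(3, Mul(-1, Pow(1, Rational(1, 2)))), -3), Rational(1, 2)) = Pow(Add(Add(3, Mul(-1, 1)), -3), Rational(1, 2)) = Pow(Add(Add(3, -1), -3), Rational(1, 2)) = Pow(Add(2, -3), Rational(1, 2)) = Pow(-1, Rational(1, 2)) = I)
Mul(Add(5, Function('L')(1)), Function('x')(7)) = Mul(Add(5, Add(5, Mul(-1, 1))), I) = Mul(Add(5, Add(5, -1)), I) = Mul(Add(5, 4), I) = Mul(9, I)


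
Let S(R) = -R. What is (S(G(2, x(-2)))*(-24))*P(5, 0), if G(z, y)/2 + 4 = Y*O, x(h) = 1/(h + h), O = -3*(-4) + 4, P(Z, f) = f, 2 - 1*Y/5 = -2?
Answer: 0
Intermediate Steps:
Y = 20 (Y = 10 - 5*(-2) = 10 + 10 = 20)
O = 16 (O = 12 + 4 = 16)
x(h) = 1/(2*h)
G(z, y) = 632 (G(z, y) = -8 + 2*(20*16) = -8 + 2*320 = -8 + 640 = 632)
(S(G(2, x(-2)))*(-24))*P(5, 0) = (-1*632*(-24))*0 = -632*(-24)*0 = 15168*0 = 0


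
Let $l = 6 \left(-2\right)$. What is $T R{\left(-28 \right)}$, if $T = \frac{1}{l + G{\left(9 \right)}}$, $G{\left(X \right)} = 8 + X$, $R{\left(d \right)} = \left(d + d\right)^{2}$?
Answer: $\frac{3136}{5} \approx 627.2$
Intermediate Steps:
$R{\left(d \right)} = 4 d^{2}$ ($R{\left(d \right)} = \left(2 d\right)^{2} = 4 d^{2}$)
$l = -12$
$T = \frac{1}{5}$ ($T = \frac{1}{-12 + \left(8 + 9\right)} = \frac{1}{-12 + 17} = \frac{1}{5} \approx 0.2$)
$T R{\left(-28 \right)} = \frac{4 \left(-28\right)^{2}}{5} = \frac{4 \cdot 784}{5} = \frac{1}{5} \cdot 3136 = \frac{3136}{5}$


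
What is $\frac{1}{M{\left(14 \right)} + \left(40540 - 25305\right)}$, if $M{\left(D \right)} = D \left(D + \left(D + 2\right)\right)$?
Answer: $\frac{1}{15655} \approx 6.3877 \cdot 10^{-5}$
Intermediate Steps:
$M{\left(D \right)} = D \left(2 + 2 D\right)$ ($M{\left(D \right)} = D \left(D + \left(2 + D\right)\right) = D \left(2 + 2 D\right)$)
$\frac{1}{M{\left(14 \right)} + \left(40540 - 25305\right)} = \frac{1}{2 \cdot 14 \left(1 + 14\right) + \left(40540 - 25305\right)} = \frac{1}{2 \cdot 14 \cdot 15 + \left(40540 - 25305\right)} = \frac{1}{420 + 15235} = \frac{1}{15655}$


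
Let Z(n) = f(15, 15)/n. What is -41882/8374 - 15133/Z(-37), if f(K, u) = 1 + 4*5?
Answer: 2343949466/87927 ≈ 26658.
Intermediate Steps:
f(K, u) = 21 (f(K, u) = 1 + 20 = 21)
Z(n) = 21/n
-41882/8374 - 15133/Z(-37) = -41882/8374 - 15133/(21/(-37)) = -41882*1/8374 - 15133/(21*(-1/37)) = -20941/4187 - 15133/(-21/37) = -20941/4187 - 15133*(-37/21) = -20941/4187 + 559921/21 = 2343949466/87927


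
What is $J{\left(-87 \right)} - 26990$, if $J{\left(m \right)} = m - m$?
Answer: $-26990$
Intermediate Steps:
$J{\left(m \right)} = 0$
$J{\left(-87 \right)} - 26990 = 0 - 26990 = -26990$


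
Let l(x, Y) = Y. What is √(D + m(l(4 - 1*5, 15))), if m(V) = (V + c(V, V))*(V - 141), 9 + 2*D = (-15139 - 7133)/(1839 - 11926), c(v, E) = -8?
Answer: I*√360347564346/20174 ≈ 29.756*I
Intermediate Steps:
D = -68511/20174 (D = -9/2 + ((-15139 - 7133)/(1839 - 11926))/2 = -9/2 + (-22272/(-10087))/2 = -9/2 + (-22272*(-1/10087))/2 = -9/2 + (½)*(22272/10087) = -9/2 + 11136/10087 = -68511/20174 ≈ -3.3960)
m(V) = (-141 + V)*(-8 + V) (m(V) = (V - 8)*(V - 141) = (-8 + V)*(-141 + V) = (-141 + V)*(-8 + V))
√(D + m(l(4 - 1*5, 15))) = √(-68511/20174 + (1128 + 15² - 149*15)) = √(-68511/20174 + (1128 + 225 - 2235)) = √(-68511/20174 - 882) = √(-17861979/20174) = I*√360347564346/20174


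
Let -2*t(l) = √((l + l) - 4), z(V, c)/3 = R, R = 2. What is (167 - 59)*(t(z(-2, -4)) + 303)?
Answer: 32724 - 108*√2 ≈ 32571.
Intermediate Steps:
z(V, c) = 6 (z(V, c) = 3*2 = 6)
t(l) = -√(-4 + 2*l)/2 (t(l) = -√((l + l) - 4)/2 = -√(2*l - 4)/2 = -√(-4 + 2*l)/2)
(167 - 59)*(t(z(-2, -4)) + 303) = (167 - 59)*(-√(-4 + 2*6)/2 + 303) = 108*(-√(-4 + 12)/2 + 303) = 108*(-√2 + 303) = 108*(303 - √2) = 32724 - 108*√2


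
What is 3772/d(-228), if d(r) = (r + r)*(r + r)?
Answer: 943/51984 ≈ 0.018140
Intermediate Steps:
d(r) = 4*r² (d(r) = (2*r)*(2*r) = 4*r²)
3772/d(-228) = 3772/((4*(-228)²)) = 3772/((4*51984)) = 3772/207936 = 3772*(1/207936) = 943/51984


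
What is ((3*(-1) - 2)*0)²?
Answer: 0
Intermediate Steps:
((3*(-1) - 2)*0)² = ((-3 - 2)*0)² = (-5*0)² = 0² = 0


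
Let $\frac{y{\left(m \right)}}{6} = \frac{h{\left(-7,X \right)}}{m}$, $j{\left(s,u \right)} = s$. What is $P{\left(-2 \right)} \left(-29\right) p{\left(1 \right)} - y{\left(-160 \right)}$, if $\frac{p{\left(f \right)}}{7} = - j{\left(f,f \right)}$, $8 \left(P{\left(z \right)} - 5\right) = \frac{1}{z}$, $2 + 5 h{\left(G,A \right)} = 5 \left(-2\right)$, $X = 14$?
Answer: $\frac{400889}{400} \approx 1002.2$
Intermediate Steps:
$h{\left(G,A \right)} = - \frac{12}{5}$ ($h{\left(G,A \right)} = - \frac{2}{5} + \frac{5 \left(-2\right)}{5} = - \frac{2}{5} + \frac{1}{5} \left(-10\right) = - \frac{2}{5} - 2 = - \frac{12}{5}$)
$P{\left(z \right)} = 5 + \frac{1}{8 z}$
$p{\left(f \right)} = - 7 f$ ($p{\left(f \right)} = 7 \left(- f\right) = - 7 f$)
$y{\left(m \right)} = - \frac{72}{5 m}$ ($y{\left(m \right)} = 6 \left(- \frac{12}{5 m}\right) = - \frac{72}{5 m}$)
$P{\left(-2 \right)} \left(-29\right) p{\left(1 \right)} - y{\left(-160 \right)} = \left(5 + \frac{1}{8 \left(-2\right)}\right) \left(-29\right) \left(\left(-7\right) 1\right) - - \frac{72}{5 \left(-160\right)} = \left(5 + \frac{1}{8} \left(- \frac{1}{2}\right)\right) \left(-29\right) \left(-7\right) - \left(- \frac{72}{5}\right) \left(- \frac{1}{160}\right) = \left(5 - \frac{1}{16}\right) \left(-29\right) \left(-7\right) - \frac{9}{100} = \frac{79}{16} \left(-29\right) \left(-7\right) - \frac{9}{100} = \left(- \frac{2291}{16}\right) \left(-7\right) - \frac{9}{100} = \frac{16037}{16} - \frac{9}{100} = \frac{400889}{400}$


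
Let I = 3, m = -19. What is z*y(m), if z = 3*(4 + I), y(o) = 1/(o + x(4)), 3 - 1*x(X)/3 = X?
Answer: -21/22 ≈ -0.95455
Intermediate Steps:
x(X) = 9 - 3*X
y(o) = 1/(-3 + o) (y(o) = 1/(o + (9 - 3*4)) = 1/(o + (9 - 12)) = 1/(o - 3) = 1/(-3 + o))
z = 21 (z = 3*(4 + 3) = 3*7 = 21)
z*y(m) = 21/(-3 - 19) = 21/(-22) = 21*(-1/22) = -21/22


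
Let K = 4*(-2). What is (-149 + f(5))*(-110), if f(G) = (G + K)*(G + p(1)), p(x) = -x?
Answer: 17710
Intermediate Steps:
K = -8
f(G) = (-1 + G)*(-8 + G) (f(G) = (G - 8)*(G - 1*1) = (-8 + G)*(G - 1) = (-8 + G)*(-1 + G) = (-1 + G)*(-8 + G))
(-149 + f(5))*(-110) = (-149 + (8 + 5**2 - 9*5))*(-110) = (-149 + (8 + 25 - 45))*(-110) = (-149 - 12)*(-110) = -161*(-110) = 17710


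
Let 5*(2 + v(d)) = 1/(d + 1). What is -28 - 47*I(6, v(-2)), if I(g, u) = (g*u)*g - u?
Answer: 3591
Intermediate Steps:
v(d) = -2 + 1/(5*(1 + d)) (v(d) = -2 + 1/(5*(d + 1)) = -2 + 1/(5*(1 + d)))
I(g, u) = -u + u*g² (I(g, u) = u*g² - u = -u + u*g²)
-28 - 47*I(6, v(-2)) = -28 - 47*(-9 - 10*(-2))/(5*(1 - 2))*(-1 + 6²) = -28 - 47*(⅕)*(-9 + 20)/(-1)*(-1 + 36) = -28 - 47*(⅕)*(-1)*11*35 = -28 - (-517)*35/5 = -28 - 47*(-77) = -28 + 3619 = 3591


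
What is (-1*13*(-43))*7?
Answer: 3913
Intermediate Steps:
(-1*13*(-43))*7 = -13*(-43)*7 = 559*7 = 3913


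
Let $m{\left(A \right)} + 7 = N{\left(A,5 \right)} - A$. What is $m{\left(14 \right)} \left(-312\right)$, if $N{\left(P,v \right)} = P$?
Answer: $2184$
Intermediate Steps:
$m{\left(A \right)} = -7$ ($m{\left(A \right)} = -7 + \left(A - A\right) = -7 + 0 = -7$)
$m{\left(14 \right)} \left(-312\right) = \left(-7\right) \left(-312\right) = 2184$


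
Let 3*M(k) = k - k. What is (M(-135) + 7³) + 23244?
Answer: 23587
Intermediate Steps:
M(k) = 0 (M(k) = (k - k)/3 = (⅓)*0 = 0)
(M(-135) + 7³) + 23244 = (0 + 7³) + 23244 = (0 + 343) + 23244 = 343 + 23244 = 23587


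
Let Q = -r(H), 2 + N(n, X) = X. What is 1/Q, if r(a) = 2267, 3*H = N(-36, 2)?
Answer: -1/2267 ≈ -0.00044111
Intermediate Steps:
N(n, X) = -2 + X
H = 0 (H = (-2 + 2)/3 = (⅓)*0 = 0)
Q = -2267 (Q = -1*2267 = -2267)
1/Q = 1/(-2267) = -1/2267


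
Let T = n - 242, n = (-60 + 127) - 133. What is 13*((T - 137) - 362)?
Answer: -10491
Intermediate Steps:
n = -66 (n = 67 - 133 = -66)
T = -308 (T = -66 - 242 = -308)
13*((T - 137) - 362) = 13*((-308 - 137) - 362) = 13*(-445 - 362) = 13*(-807) = -10491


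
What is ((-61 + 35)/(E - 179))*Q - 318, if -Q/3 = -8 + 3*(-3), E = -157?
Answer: -17587/56 ≈ -314.05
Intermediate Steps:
Q = 51 (Q = -3*(-8 + 3*(-3)) = -3*(-8 - 9) = -3*(-17) = 51)
((-61 + 35)/(E - 179))*Q - 318 = ((-61 + 35)/(-157 - 179))*51 - 318 = -26/(-336)*51 - 318 = -26*(-1/336)*51 - 318 = (13/168)*51 - 318 = 221/56 - 318 = -17587/56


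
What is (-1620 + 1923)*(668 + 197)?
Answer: 262095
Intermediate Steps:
(-1620 + 1923)*(668 + 197) = 303*865 = 262095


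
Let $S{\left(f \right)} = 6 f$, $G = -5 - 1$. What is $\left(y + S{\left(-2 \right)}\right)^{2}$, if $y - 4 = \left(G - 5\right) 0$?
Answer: $64$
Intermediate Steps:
$G = -6$ ($G = -5 - 1 = -6$)
$y = 4$ ($y = 4 + \left(-6 - 5\right) 0 = 4 - 0 = 4 + 0 = 4$)
$\left(y + S{\left(-2 \right)}\right)^{2} = \left(4 + 6 \left(-2\right)\right)^{2} = \left(4 - 12\right)^{2} = \left(-8\right)^{2} = 64$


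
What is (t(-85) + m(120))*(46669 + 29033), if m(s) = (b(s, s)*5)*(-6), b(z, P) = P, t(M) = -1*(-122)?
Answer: -263291556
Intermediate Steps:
t(M) = 122
m(s) = -30*s (m(s) = (s*5)*(-6) = (5*s)*(-6) = -30*s)
(t(-85) + m(120))*(46669 + 29033) = (122 - 30*120)*(46669 + 29033) = (122 - 3600)*75702 = -3478*75702 = -263291556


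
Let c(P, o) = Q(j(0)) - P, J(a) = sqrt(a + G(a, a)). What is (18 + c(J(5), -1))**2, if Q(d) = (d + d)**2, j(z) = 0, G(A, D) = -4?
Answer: 289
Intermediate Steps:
J(a) = sqrt(-4 + a) (J(a) = sqrt(a - 4) = sqrt(-4 + a))
Q(d) = 4*d**2 (Q(d) = (2*d)**2 = 4*d**2)
c(P, o) = -P (c(P, o) = 4*0**2 - P = 4*0 - P = 0 - P = -P)
(18 + c(J(5), -1))**2 = (18 - sqrt(-4 + 5))**2 = (18 - sqrt(1))**2 = (18 - 1*1)**2 = (18 - 1)**2 = 17**2 = 289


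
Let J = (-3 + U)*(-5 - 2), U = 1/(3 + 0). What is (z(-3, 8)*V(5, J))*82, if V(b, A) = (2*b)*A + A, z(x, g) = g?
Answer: 404096/3 ≈ 1.3470e+5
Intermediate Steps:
U = ⅓ (U = 1/3 = ⅓ ≈ 0.33333)
J = 56/3 (J = (-3 + ⅓)*(-5 - 2) = -8/3*(-7) = 56/3 ≈ 18.667)
V(b, A) = A + 2*A*b (V(b, A) = 2*A*b + A = A + 2*A*b)
(z(-3, 8)*V(5, J))*82 = (8*(56*(1 + 2*5)/3))*82 = (8*(56*(1 + 10)/3))*82 = (8*((56/3)*11))*82 = (8*(616/3))*82 = (4928/3)*82 = 404096/3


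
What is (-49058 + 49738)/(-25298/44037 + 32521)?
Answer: 4277880/204585997 ≈ 0.020910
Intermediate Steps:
(-49058 + 49738)/(-25298/44037 + 32521) = 680/(-25298*1/44037 + 32521) = 680/(-3614/6291 + 32521) = 680/(204585997/6291) = 680*(6291/204585997) = 4277880/204585997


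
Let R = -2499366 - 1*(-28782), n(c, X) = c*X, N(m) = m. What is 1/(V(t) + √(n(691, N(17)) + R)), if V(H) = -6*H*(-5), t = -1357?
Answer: -40710/1659762937 - I*√2458837/1659762937 ≈ -2.4528e-5 - 9.4475e-7*I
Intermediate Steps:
n(c, X) = X*c
R = -2470584 (R = -2499366 + 28782 = -2470584)
V(H) = 30*H
1/(V(t) + √(n(691, N(17)) + R)) = 1/(30*(-1357) + √(17*691 - 2470584)) = 1/(-40710 + √(11747 - 2470584)) = 1/(-40710 + √(-2458837)) = 1/(-40710 + I*√2458837)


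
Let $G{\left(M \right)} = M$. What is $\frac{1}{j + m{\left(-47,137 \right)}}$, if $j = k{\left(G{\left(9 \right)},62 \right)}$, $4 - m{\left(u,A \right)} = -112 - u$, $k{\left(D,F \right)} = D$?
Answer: $\frac{1}{78} \approx 0.012821$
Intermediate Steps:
$m{\left(u,A \right)} = 116 + u$ ($m{\left(u,A \right)} = 4 - \left(-112 - u\right) = 4 + \left(112 + u\right) = 116 + u$)
$j = 9$
$\frac{1}{j + m{\left(-47,137 \right)}} = \frac{1}{9 + \left(116 - 47\right)} = \frac{1}{9 + 69} = \frac{1}{78}$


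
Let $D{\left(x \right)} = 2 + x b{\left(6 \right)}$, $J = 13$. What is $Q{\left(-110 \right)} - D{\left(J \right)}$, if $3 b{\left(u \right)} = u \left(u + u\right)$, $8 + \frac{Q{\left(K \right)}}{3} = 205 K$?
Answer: $-67988$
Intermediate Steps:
$Q{\left(K \right)} = -24 + 615 K$ ($Q{\left(K \right)} = -24 + 3 \cdot 205 K = -24 + 615 K$)
$b{\left(u \right)} = \frac{2 u^{2}}{3}$ ($b{\left(u \right)} = \frac{u \left(u + u\right)}{3} = \frac{u 2 u}{3} = \frac{2 u^{2}}{3}$)
$D{\left(x \right)} = 2 + 24 x$ ($D{\left(x \right)} = 2 + x \frac{2 \cdot 6^{2}}{3} = 2 + x \frac{2}{3} \cdot 36 = 2 + x 24 = 2 + 24 x$)
$Q{\left(-110 \right)} - D{\left(J \right)} = \left(-24 + 615 \left(-110\right)\right) - \left(2 + 24 \cdot 13\right) = \left(-24 - 67650\right) - \left(2 + 312\right) = -67674 - 314 = -67988$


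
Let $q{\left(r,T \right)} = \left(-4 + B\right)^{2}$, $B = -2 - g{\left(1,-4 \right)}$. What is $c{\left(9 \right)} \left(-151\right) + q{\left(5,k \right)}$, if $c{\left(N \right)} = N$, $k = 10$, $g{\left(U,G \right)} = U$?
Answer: $-1310$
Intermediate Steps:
$B = -3$ ($B = -2 - 1 = -3$)
$q{\left(r,T \right)} = 49$ ($q{\left(r,T \right)} = \left(-4 - 3\right)^{2} = \left(-7\right)^{2} = 49$)
$c{\left(9 \right)} \left(-151\right) + q{\left(5,k \right)} = 9 \left(-151\right) + 49 = -1359 + 49 = -1310$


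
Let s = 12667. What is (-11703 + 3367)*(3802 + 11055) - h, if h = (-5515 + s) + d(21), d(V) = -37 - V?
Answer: -123855046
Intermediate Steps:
h = 7094 (h = (-5515 + 12667) + (-37 - 1*21) = 7152 + (-37 - 21) = 7152 - 58 = 7094)
(-11703 + 3367)*(3802 + 11055) - h = (-11703 + 3367)*(3802 + 11055) - 1*7094 = -8336*14857 - 7094 = -123847952 - 7094 = -123855046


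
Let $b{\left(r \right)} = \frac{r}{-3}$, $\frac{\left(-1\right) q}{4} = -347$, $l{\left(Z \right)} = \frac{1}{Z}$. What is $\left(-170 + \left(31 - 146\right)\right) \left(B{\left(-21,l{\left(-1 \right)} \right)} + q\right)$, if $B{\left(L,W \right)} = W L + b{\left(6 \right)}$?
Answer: $-400995$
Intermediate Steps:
$q = 1388$ ($q = \left(-4\right) \left(-347\right) = 1388$)
$b{\left(r \right)} = - \frac{r}{3}$ ($b{\left(r \right)} = r \left(- \frac{1}{3}\right) = - \frac{r}{3}$)
$B{\left(L,W \right)} = -2 + L W$ ($B{\left(L,W \right)} = W L - 2 = L W - 2 = -2 + L W$)
$\left(-170 + \left(31 - 146\right)\right) \left(B{\left(-21,l{\left(-1 \right)} \right)} + q\right) = \left(-170 + \left(31 - 146\right)\right) \left(\left(-2 - \frac{21}{-1}\right) + 1388\right) = \left(-170 - 115\right) \left(\left(-2 - -21\right) + 1388\right) = - 285 \left(\left(-2 + 21\right) + 1388\right) = - 285 \left(19 + 1388\right) = \left(-285\right) 1407 = -400995$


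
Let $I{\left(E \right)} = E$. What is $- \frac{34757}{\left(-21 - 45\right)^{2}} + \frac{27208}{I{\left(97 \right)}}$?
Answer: $\frac{115146619}{422532} \approx 272.52$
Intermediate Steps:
$- \frac{34757}{\left(-21 - 45\right)^{2}} + \frac{27208}{I{\left(97 \right)}} = - \frac{34757}{\left(-21 - 45\right)^{2}} + \frac{27208}{97} = - \frac{34757}{\left(-66\right)^{2}} + 27208 \cdot \frac{1}{97} = - \frac{34757}{4356} + \frac{27208}{97} = \frac{115146619}{422532}$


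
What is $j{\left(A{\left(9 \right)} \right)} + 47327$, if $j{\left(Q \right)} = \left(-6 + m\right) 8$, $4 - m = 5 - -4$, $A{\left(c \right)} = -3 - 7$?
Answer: $47239$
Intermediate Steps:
$A{\left(c \right)} = -10$ ($A{\left(c \right)} = -3 - 7 = -10$)
$m = -5$ ($m = 4 - \left(5 - -4\right) = 4 - \left(5 + 4\right) = 4 - 9 = -5$)
$j{\left(Q \right)} = -88$ ($j{\left(Q \right)} = \left(-6 - 5\right) 8 = \left(-11\right) 8 = -88$)
$j{\left(A{\left(9 \right)} \right)} + 47327 = -88 + 47327 = 47239$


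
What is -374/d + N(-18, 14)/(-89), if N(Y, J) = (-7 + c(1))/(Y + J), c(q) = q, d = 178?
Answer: -377/178 ≈ -2.1180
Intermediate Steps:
N(Y, J) = -6/(J + Y) (N(Y, J) = (-7 + 1)/(Y + J) = -6/(J + Y))
-374/d + N(-18, 14)/(-89) = -374/178 - 6/(14 - 18)/(-89) = -374*1/178 - 6/(-4)*(-1/89) = -187/89 - 6*(-¼)*(-1/89) = -187/89 + (3/2)*(-1/89) = -187/89 - 3/178 = -377/178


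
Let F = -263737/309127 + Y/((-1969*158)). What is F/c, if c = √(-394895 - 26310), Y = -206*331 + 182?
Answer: 386248327*I*√421205/256375295090915 ≈ 0.00097777*I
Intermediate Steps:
Y = -68004 (Y = -68186 + 182 = -68004)
F = -386248327/608671063 (F = -263737/309127 - 68004/((-1969*158)) = -263737*1/309127 - 68004/(-311102) = -263737/309127 - 68004*(-1/311102) = -263737/309127 + 34002/155551 = -386248327/608671063 ≈ -0.63458)
c = I*√421205 (c = √(-421205) = I*√421205 ≈ 649.0*I)
F/c = -386248327*(-I*√421205/421205)/608671063 = -(-386248327)*I*√421205/256375295090915 = 386248327*I*√421205/256375295090915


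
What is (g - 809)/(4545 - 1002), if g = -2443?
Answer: -1084/1181 ≈ -0.91787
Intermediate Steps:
(g - 809)/(4545 - 1002) = (-2443 - 809)/(4545 - 1002) = -3252/3543 = -3252*1/3543 = -1084/1181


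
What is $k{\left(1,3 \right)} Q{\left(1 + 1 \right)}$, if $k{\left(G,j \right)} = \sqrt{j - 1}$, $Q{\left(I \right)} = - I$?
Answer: $- 2 \sqrt{2} \approx -2.8284$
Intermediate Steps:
$k{\left(G,j \right)} = \sqrt{-1 + j}$
$k{\left(1,3 \right)} Q{\left(1 + 1 \right)} = \sqrt{-1 + 3} \left(- (1 + 1)\right) = \sqrt{2} \left(\left(-1\right) 2\right) = \sqrt{2} \left(-2\right) = - 2 \sqrt{2}$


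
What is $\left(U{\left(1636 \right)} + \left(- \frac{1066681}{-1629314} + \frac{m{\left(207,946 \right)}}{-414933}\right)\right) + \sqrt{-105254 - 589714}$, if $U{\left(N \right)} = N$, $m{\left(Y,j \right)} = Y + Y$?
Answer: $\frac{368823260468403}{225352048654} + 2 i \sqrt{173742} \approx 1636.7 + 833.65 i$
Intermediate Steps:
$m{\left(Y,j \right)} = 2 Y$
$\left(U{\left(1636 \right)} + \left(- \frac{1066681}{-1629314} + \frac{m{\left(207,946 \right)}}{-414933}\right)\right) + \sqrt{-105254 - 589714} = \left(1636 + \left(- \frac{1066681}{-1629314} + \frac{2 \cdot 207}{-414933}\right)\right) + \sqrt{-105254 - 589714} = \left(1636 + \left(\left(-1066681\right) \left(- \frac{1}{1629314}\right) + 414 \left(- \frac{1}{414933}\right)\right)\right) + \sqrt{-694968} = \left(1636 + \left(\frac{1066681}{1629314} - \frac{138}{138311}\right)\right) + 2 i \sqrt{173742} = \left(1636 + \frac{147308870459}{225352048654}\right) + 2 i \sqrt{173742} = \frac{368823260468403}{225352048654} + 2 i \sqrt{173742}$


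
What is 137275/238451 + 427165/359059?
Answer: 151147745640/85617977609 ≈ 1.7654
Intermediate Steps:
137275/238451 + 427165/359059 = 151147745640/85617977609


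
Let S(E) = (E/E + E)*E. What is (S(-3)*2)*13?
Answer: 156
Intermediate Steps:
S(E) = E*(1 + E) (S(E) = (1 + E)*E = E*(1 + E))
(S(-3)*2)*13 = (-3*(1 - 3)*2)*13 = (-3*(-2)*2)*13 = (6*2)*13 = 12*13 = 156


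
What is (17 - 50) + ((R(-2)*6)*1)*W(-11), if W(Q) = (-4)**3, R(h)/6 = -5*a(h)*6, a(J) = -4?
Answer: -276513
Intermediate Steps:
R(h) = 720 (R(h) = 6*(-5*(-4)*6) = 6*(20*6) = 6*120 = 720)
W(Q) = -64
(17 - 50) + ((R(-2)*6)*1)*W(-11) = (17 - 50) + ((720*6)*1)*(-64) = -33 + (4320*1)*(-64) = -33 + 4320*(-64) = -33 - 276480 = -276513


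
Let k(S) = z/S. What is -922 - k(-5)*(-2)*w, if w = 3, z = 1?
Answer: -4616/5 ≈ -923.20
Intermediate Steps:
k(S) = 1/S
-922 - k(-5)*(-2)*w = -922 - -2/(-5)*3 = -922 - (-⅕*(-2))*3 = -922 - 2*3/5 = -922 - 1*6/5 = -922 - 6/5 = -4616/5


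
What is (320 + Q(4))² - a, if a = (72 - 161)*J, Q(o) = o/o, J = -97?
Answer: 94408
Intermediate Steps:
Q(o) = 1
a = 8633 (a = (72 - 161)*(-97) = -89*(-97) = 8633)
(320 + Q(4))² - a = (320 + 1)² - 1*8633 = 321² - 8633 = 103041 - 8633 = 94408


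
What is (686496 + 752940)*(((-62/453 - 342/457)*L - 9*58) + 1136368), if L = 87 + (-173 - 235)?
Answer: 112853126461849512/69007 ≈ 1.6354e+12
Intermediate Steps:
L = -321 (L = 87 - 408 = -321)
(686496 + 752940)*(((-62/453 - 342/457)*L - 9*58) + 1136368) = (686496 + 752940)*(((-62/453 - 342/457)*(-321) - 9*58) + 1136368) = 1439436*(((-62*1/453 - 342*1/457)*(-321) - 522) + 1136368) = 1439436*(((-62/453 - 342/457)*(-321) - 522) + 1136368) = 1439436*((-183260/207021*(-321) - 522) + 1136368) = 1439436*((19608820/69007 - 522) + 1136368) = 1439436*(-16412834/69007 + 1136368) = 1439436*(78400933742/69007) = 112853126461849512/69007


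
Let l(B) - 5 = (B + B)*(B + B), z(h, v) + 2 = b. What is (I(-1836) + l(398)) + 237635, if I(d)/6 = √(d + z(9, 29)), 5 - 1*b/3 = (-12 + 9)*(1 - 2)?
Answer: 871256 + 12*I*√458 ≈ 8.7126e+5 + 256.81*I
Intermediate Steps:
b = 6 (b = 15 - 3*(-12 + 9)*(1 - 2) = 15 - (-9)*(-1) = 15 - 3*3 = 15 - 9 = 6)
z(h, v) = 4 (z(h, v) = -2 + 6 = 4)
l(B) = 5 + 4*B² (l(B) = 5 + (B + B)*(B + B) = 5 + (2*B)*(2*B) = 5 + 4*B²)
I(d) = 6*√(4 + d) (I(d) = 6*√(d + 4) = 6*√(4 + d))
(I(-1836) + l(398)) + 237635 = (6*√(4 - 1836) + (5 + 4*398²)) + 237635 = (6*√(-1832) + (5 + 4*158404)) + 237635 = (6*(2*I*√458) + (5 + 633616)) + 237635 = (12*I*√458 + 633621) + 237635 = (633621 + 12*I*√458) + 237635 = 871256 + 12*I*√458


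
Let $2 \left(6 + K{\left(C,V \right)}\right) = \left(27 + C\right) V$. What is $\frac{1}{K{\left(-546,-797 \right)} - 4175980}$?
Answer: $- \frac{2}{7938329} \approx -2.5194 \cdot 10^{-7}$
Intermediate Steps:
$K{\left(C,V \right)} = -6 + \frac{V \left(27 + C\right)}{2}$ ($K{\left(C,V \right)} = -6 + \frac{\left(27 + C\right) V}{2} = -6 + \frac{V \left(27 + C\right)}{2}$)
$\frac{1}{K{\left(-546,-797 \right)} - 4175980} = \frac{1}{\left(-6 + \frac{27}{2} \left(-797\right) + \frac{1}{2} \left(-546\right) \left(-797\right)\right) - 4175980} = \frac{1}{\left(-6 - \frac{21519}{2} + 217581\right) - 4175980} = \frac{1}{\frac{413631}{2} - 4175980} = \frac{1}{- \frac{7938329}{2}} = - \frac{2}{7938329}$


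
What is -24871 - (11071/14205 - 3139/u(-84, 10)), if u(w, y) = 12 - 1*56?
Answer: -15589949039/625020 ≈ -24943.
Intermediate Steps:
u(w, y) = -44 (u(w, y) = 12 - 56 = -44)
-24871 - (11071/14205 - 3139/u(-84, 10)) = -24871 - (11071/14205 - 3139/(-44)) = -24871 - (11071*(1/14205) - 3139*(-1/44)) = -24871 - (11071/14205 + 3139/44) = -24871 - 1*45076619/625020 = -24871 - 45076619/625020 = -15589949039/625020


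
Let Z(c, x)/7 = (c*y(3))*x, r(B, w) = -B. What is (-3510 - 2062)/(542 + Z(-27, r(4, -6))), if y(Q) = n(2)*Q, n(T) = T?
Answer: -2786/2539 ≈ -1.0973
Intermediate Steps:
y(Q) = 2*Q
Z(c, x) = 42*c*x (Z(c, x) = 7*((c*(2*3))*x) = 7*((c*6)*x) = 7*((6*c)*x) = 7*(6*c*x) = 42*c*x)
(-3510 - 2062)/(542 + Z(-27, r(4, -6))) = (-3510 - 2062)/(542 + 42*(-27)*(-1*4)) = -5572/(542 + 42*(-27)*(-4)) = -5572/(542 + 4536) = -5572/5078 = -5572*1/5078 = -2786/2539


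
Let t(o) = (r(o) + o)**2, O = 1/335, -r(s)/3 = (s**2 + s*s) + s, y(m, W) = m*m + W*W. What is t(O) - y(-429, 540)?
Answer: -5990437089268649/12594450625 ≈ -4.7564e+5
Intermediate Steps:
y(m, W) = W**2 + m**2 (y(m, W) = m**2 + W**2 = W**2 + m**2)
r(s) = -6*s**2 - 3*s (r(s) = -3*((s**2 + s*s) + s) = -3*((s**2 + s**2) + s) = -3*(2*s**2 + s) = -3*(s + 2*s**2) = -6*s**2 - 3*s)
O = 1/335 ≈ 0.0029851
t(o) = (o - 3*o*(1 + 2*o))**2 (t(o) = (-3*o*(1 + 2*o) + o)**2 = (o - 3*o*(1 + 2*o))**2)
t(O) - y(-429, 540) = 4*(1/335)**2*(1 + 3*(1/335))**2 - (540**2 + (-429)**2) = 4*(1/112225)*(1 + 3/335)**2 - (291600 + 184041) = 4*(1/112225)*(338/335)**2 - 1*475641 = 4*(1/112225)*(114244/112225) - 475641 = 456976/12594450625 - 475641 = -5990437089268649/12594450625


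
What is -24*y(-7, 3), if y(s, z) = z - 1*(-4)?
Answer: -168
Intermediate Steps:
y(s, z) = 4 + z (y(s, z) = z + 4 = 4 + z)
-24*y(-7, 3) = -24*(4 + 3) = -24*7 = -168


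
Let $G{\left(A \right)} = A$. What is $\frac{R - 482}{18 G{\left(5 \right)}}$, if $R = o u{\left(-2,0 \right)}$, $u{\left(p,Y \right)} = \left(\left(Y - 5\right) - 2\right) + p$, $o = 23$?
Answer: $- \frac{689}{90} \approx -7.6556$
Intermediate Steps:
$u{\left(p,Y \right)} = -7 + Y + p$ ($u{\left(p,Y \right)} = \left(\left(Y - 5\right) - 2\right) + p = \left(\left(-5 + Y\right) - 2\right) + p = \left(-7 + Y\right) + p = -7 + Y + p$)
$R = -207$ ($R = 23 \left(-7 + 0 - 2\right) = 23 \left(-9\right) = -207$)
$\frac{R - 482}{18 G{\left(5 \right)}} = \frac{-207 - 482}{18 \cdot 5} = - \frac{689}{90}$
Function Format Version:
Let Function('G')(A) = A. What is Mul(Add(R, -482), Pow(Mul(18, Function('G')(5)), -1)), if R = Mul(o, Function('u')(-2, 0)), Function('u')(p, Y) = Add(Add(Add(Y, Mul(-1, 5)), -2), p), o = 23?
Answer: Rational(-689, 90) ≈ -7.6556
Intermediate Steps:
Function('u')(p, Y) = Add(-7, Y, p) (Function('u')(p, Y) = Add(Add(Add(Y, -5), -2), p) = Add(Add(Add(-5, Y), -2), p) = Add(Add(-7, Y), p) = Add(-7, Y, p))
R = -207 (R = Mul(23, Add(-7, 0, -2)) = Mul(23, -9) = -207)
Mul(Add(R, -482), Pow(Mul(18, Function('G')(5)), -1)) = Mul(Add(-207, -482), Pow(Mul(18, 5), -1)) = Mul(-689, Pow(90, -1)) = Mul(-689, Rational(1, 90)) = Rational(-689, 90)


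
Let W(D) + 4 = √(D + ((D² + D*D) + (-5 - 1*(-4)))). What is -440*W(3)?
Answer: 1760 - 880*√5 ≈ -207.74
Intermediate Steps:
W(D) = -4 + √(-1 + D + 2*D²) (W(D) = -4 + √(D + ((D² + D*D) + (-5 - 1*(-4)))) = -4 + √(D + ((D² + D²) + (-5 + 4))) = -4 + √(D + (2*D² - 1)) = -4 + √(D + (-1 + 2*D²)) = -4 + √(-1 + D + 2*D²))
-440*W(3) = -440*(-4 + √(-1 + 3 + 2*3²)) = -440*(-4 + √(-1 + 3 + 2*9)) = -440*(-4 + √(-1 + 3 + 18)) = -440*(-4 + √20) = -440*(-4 + 2*√5) = 1760 - 880*√5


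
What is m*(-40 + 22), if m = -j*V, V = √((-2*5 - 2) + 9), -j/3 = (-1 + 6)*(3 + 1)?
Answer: -1080*I*√3 ≈ -1870.6*I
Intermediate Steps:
j = -60 (j = -3*(-1 + 6)*(3 + 1) = -15*4 = -3*20 = -60)
V = I*√3 (V = √((-10 - 2) + 9) = √(-12 + 9) = √(-3) = I*√3 ≈ 1.732*I)
m = 60*I*√3 (m = -(-60)*I*√3 = 60*I*√3 ≈ 103.92*I)
m*(-40 + 22) = (60*I*√3)*(-40 + 22) = (60*I*√3)*(-18) = -1080*I*√3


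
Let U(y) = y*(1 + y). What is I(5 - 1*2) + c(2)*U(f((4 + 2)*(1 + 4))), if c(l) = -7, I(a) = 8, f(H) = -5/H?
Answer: 323/36 ≈ 8.9722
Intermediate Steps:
I(5 - 1*2) + c(2)*U(f((4 + 2)*(1 + 4))) = 8 - 7*(-5*1/((1 + 4)*(4 + 2)))*(1 - 5*1/((1 + 4)*(4 + 2))) = 8 - 7*(-5/(6*5))*(1 - 5/(6*5)) = 8 - 7*(-5/30)*(1 - 5/30) = 8 - 7*(-5*1/30)*(1 - 5*1/30) = 8 - (-7)*(1 - ⅙)/6 = 8 - (-7)*5/(6*6) = 8 - 7*(-5/36) = 8 + 35/36 = 323/36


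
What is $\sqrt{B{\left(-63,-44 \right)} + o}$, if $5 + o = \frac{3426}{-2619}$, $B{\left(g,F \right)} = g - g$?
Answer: $\frac{i \sqrt{534179}}{291} \approx 2.5116 i$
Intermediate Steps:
$B{\left(g,F \right)} = 0$
$o = - \frac{5507}{873}$ ($o = -5 + \frac{3426}{-2619} = -5 + 3426 \left(- \frac{1}{2619}\right) = -5 - \frac{1142}{873} = - \frac{5507}{873} \approx -6.3081$)
$\sqrt{B{\left(-63,-44 \right)} + o} = \sqrt{0 - \frac{5507}{873}} = \sqrt{- \frac{5507}{873}} = \frac{i \sqrt{534179}}{291}$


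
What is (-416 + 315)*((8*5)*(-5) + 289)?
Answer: -8989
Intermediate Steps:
(-416 + 315)*((8*5)*(-5) + 289) = -101*(40*(-5) + 289) = -101*(-200 + 289) = -101*89 = -8989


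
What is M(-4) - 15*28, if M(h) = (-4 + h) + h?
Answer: -432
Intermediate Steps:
M(h) = -4 + 2*h
M(-4) - 15*28 = (-4 + 2*(-4)) - 15*28 = (-4 - 8) - 420 = -12 - 420 = -432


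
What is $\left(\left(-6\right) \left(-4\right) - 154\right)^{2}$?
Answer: $16900$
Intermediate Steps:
$\left(\left(-6\right) \left(-4\right) - 154\right)^{2} = \left(24 - 154\right)^{2} = \left(-130\right)^{2} = 16900$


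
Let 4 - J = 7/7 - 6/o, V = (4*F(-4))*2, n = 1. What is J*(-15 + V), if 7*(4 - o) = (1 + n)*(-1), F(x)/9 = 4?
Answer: 6006/5 ≈ 1201.2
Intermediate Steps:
F(x) = 36 (F(x) = 9*4 = 36)
V = 288 (V = (4*36)*2 = 144*2 = 288)
o = 30/7 (o = 4 - (1 + 1)*(-1)/7 = 4 - 2*(-1)/7 = 4 - 1/7*(-2) = 4 + 2/7 = 30/7 ≈ 4.2857)
J = 22/5 (J = 4 - (7/7 - 6/30/7) = 4 - (7*(1/7) - 6*7/30) = 4 - (1 - 7/5) = 4 - 1*(-2/5) = 4 + 2/5 = 22/5 ≈ 4.4000)
J*(-15 + V) = 22*(-15 + 288)/5 = (22/5)*273 = 6006/5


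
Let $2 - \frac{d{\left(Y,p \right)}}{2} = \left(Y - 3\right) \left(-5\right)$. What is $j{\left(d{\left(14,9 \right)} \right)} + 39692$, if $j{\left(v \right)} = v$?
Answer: $39806$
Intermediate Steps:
$d{\left(Y,p \right)} = -26 + 10 Y$ ($d{\left(Y,p \right)} = 4 - 2 \left(Y - 3\right) \left(-5\right) = 4 - 2 \left(-3 + Y\right) \left(-5\right) = 4 - 2 \left(15 - 5 Y\right) = 4 + \left(-30 + 10 Y\right) = -26 + 10 Y$)
$j{\left(d{\left(14,9 \right)} \right)} + 39692 = \left(-26 + 10 \cdot 14\right) + 39692 = \left(-26 + 140\right) + 39692 = 114 + 39692 = 39806$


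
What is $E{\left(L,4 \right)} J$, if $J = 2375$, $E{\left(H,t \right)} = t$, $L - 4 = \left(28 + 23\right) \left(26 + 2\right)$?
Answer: $9500$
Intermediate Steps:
$L = 1432$ ($L = 4 + \left(28 + 23\right) \left(26 + 2\right) = 4 + 51 \cdot 28 = 4 + 1428 = 1432$)
$E{\left(L,4 \right)} J = 4 \cdot 2375 = 9500$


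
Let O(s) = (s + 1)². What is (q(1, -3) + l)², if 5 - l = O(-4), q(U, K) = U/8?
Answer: 961/64 ≈ 15.016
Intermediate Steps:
q(U, K) = U/8 (q(U, K) = U*(⅛) = U/8)
O(s) = (1 + s)²
l = -4 (l = 5 - (1 - 4)² = 5 - 1*(-3)² = 5 - 1*9 = 5 - 9 = -4)
(q(1, -3) + l)² = ((⅛)*1 - 4)² = (⅛ - 4)² = (-31/8)² = 961/64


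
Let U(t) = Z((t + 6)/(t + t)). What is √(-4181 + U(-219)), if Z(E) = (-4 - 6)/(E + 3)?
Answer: 21*I*√2457961/509 ≈ 64.683*I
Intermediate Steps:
Z(E) = -10/(3 + E)
U(t) = -10/(3 + (6 + t)/(2*t)) (U(t) = -10/(3 + (t + 6)/(t + t)) = -10/(3 + (6 + t)/((2*t))) = -10/(3 + (6 + t)*(1/(2*t))) = -10/(3 + (6 + t)/(2*t)))
√(-4181 + U(-219)) = √(-4181 - 20*(-219)/(6 + 7*(-219))) = √(-4181 - 20*(-219)/(6 - 1533)) = √(-4181 - 20*(-219)/(-1527)) = √(-4181 - 20*(-219)*(-1/1527)) = √(-4181 - 1460/509) = √(-2129589/509) = 21*I*√2457961/509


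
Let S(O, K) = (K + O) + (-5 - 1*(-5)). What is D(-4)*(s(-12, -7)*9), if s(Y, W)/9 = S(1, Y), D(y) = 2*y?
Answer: 7128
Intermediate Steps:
S(O, K) = K + O (S(O, K) = (K + O) + (-5 + 5) = (K + O) + 0 = K + O)
s(Y, W) = 9 + 9*Y (s(Y, W) = 9*(Y + 1) = 9*(1 + Y) = 9 + 9*Y)
D(-4)*(s(-12, -7)*9) = (2*(-4))*((9 + 9*(-12))*9) = -8*(9 - 108)*9 = -(-792)*9 = -8*(-891) = 7128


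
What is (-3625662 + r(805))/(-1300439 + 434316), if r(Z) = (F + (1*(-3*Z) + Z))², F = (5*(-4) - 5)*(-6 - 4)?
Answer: 1776062/866123 ≈ 2.0506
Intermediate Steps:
F = 250 (F = (-20 - 5)*(-10) = -25*(-10) = 250)
r(Z) = (250 - 2*Z)² (r(Z) = (250 + (1*(-3*Z) + Z))² = (250 + (-3*Z + Z))² = (250 - 2*Z)²)
(-3625662 + r(805))/(-1300439 + 434316) = (-3625662 + 4*(-125 + 805)²)/(-1300439 + 434316) = (-3625662 + 4*680²)/(-866123) = (-3625662 + 4*462400)*(-1/866123) = (-3625662 + 1849600)*(-1/866123) = -1776062*(-1/866123) = 1776062/866123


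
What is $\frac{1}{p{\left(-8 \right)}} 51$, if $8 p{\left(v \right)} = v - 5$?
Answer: $- \frac{408}{13} \approx -31.385$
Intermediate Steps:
$p{\left(v \right)} = - \frac{5}{8} + \frac{v}{8}$ ($p{\left(v \right)} = \frac{v - 5}{8} = \frac{-5 + v}{8} = - \frac{5}{8} + \frac{v}{8}$)
$\frac{1}{p{\left(-8 \right)}} 51 = \frac{1}{- \frac{5}{8} + \frac{1}{8} \left(-8\right)} 51 = \frac{1}{- \frac{5}{8} - 1} \cdot 51 = \frac{1}{- \frac{13}{8}} \cdot 51 = \left(- \frac{8}{13}\right) 51 = - \frac{408}{13}$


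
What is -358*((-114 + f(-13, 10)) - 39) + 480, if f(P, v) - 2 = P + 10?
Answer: 55612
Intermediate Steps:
f(P, v) = 12 + P (f(P, v) = 2 + (P + 10) = 2 + (10 + P) = 12 + P)
-358*((-114 + f(-13, 10)) - 39) + 480 = -358*((-114 + (12 - 13)) - 39) + 480 = -358*((-114 - 1) - 39) + 480 = -358*(-115 - 39) + 480 = -358*(-154) + 480 = 55132 + 480 = 55612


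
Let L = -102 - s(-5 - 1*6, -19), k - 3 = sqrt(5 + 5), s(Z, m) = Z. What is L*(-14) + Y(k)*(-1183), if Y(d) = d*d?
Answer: -21203 - 7098*sqrt(10) ≈ -43649.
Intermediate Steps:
k = 3 + sqrt(10) (k = 3 + sqrt(5 + 5) = 3 + sqrt(10) ≈ 6.1623)
Y(d) = d**2
L = -91 (L = -102 - (-5 - 1*6) = -102 - (-5 - 6) = -102 - 1*(-11) = -102 + 11 = -91)
L*(-14) + Y(k)*(-1183) = -91*(-14) + (3 + sqrt(10))**2*(-1183) = 1274 - 1183*(3 + sqrt(10))**2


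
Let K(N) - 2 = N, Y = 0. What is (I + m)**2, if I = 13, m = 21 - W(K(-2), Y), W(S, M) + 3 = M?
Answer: 1369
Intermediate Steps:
K(N) = 2 + N
W(S, M) = -3 + M
m = 24 (m = 21 - (-3 + 0) = 21 - 1*(-3) = 21 + 3 = 24)
(I + m)**2 = (13 + 24)**2 = 37**2 = 1369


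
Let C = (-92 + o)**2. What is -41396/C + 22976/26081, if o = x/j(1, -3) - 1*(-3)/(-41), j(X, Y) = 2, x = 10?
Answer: -380515818589/83099934225 ≈ -4.5790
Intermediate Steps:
o = 202/41 (o = 10/2 - 1*(-3)/(-41) = 10*(1/2) + 3*(-1/41) = 5 - 3/41 = 202/41 ≈ 4.9268)
C = 12744900/1681 (C = (-92 + 202/41)**2 = (-3570/41)**2 = 12744900/1681 ≈ 7581.7)
-41396/C + 22976/26081 = -41396/12744900/1681 + 22976/26081 = -41396*1681/12744900 + 22976*(1/26081) = -17396669/3186225 + 22976/26081 = -380515818589/83099934225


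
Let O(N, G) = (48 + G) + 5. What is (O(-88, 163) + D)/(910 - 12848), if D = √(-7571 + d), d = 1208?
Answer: -108/5969 - 3*I*√707/11938 ≈ -0.018093 - 0.0066819*I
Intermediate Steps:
O(N, G) = 53 + G
D = 3*I*√707 (D = √(-7571 + 1208) = √(-6363) = 3*I*√707 ≈ 79.768*I)
(O(-88, 163) + D)/(910 - 12848) = ((53 + 163) + 3*I*√707)/(910 - 12848) = (216 + 3*I*√707)/(-11938) = (216 + 3*I*√707)*(-1/11938) = -108/5969 - 3*I*√707/11938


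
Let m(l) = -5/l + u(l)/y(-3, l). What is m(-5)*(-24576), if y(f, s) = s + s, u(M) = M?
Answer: -36864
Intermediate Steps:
y(f, s) = 2*s
m(l) = 1/2 - 5/l (m(l) = -5/l + l/((2*l)) = -5/l + l*(1/(2*l)) = -5/l + 1/2 = 1/2 - 5/l)
m(-5)*(-24576) = ((1/2)*(-10 - 5)/(-5))*(-24576) = ((1/2)*(-1/5)*(-15))*(-24576) = (3/2)*(-24576) = -36864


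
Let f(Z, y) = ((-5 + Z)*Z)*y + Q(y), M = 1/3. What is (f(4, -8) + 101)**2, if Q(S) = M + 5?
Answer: 172225/9 ≈ 19136.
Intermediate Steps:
M = 1/3 ≈ 0.33333
Q(S) = 16/3 (Q(S) = 1/3 + 5 = 16/3)
f(Z, y) = 16/3 + Z*y*(-5 + Z) (f(Z, y) = ((-5 + Z)*Z)*y + 16/3 = (Z*(-5 + Z))*y + 16/3 = Z*y*(-5 + Z) + 16/3 = 16/3 + Z*y*(-5 + Z))
(f(4, -8) + 101)**2 = ((16/3 - 8*4**2 - 5*4*(-8)) + 101)**2 = ((16/3 - 8*16 + 160) + 101)**2 = ((16/3 - 128 + 160) + 101)**2 = (112/3 + 101)**2 = (415/3)**2 = 172225/9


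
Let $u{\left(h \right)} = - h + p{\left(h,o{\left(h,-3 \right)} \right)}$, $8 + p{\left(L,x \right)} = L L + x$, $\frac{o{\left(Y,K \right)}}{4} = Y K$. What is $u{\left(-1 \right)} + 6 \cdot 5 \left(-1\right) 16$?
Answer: $-474$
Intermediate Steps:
$o{\left(Y,K \right)} = 4 K Y$ ($o{\left(Y,K \right)} = 4 Y K = 4 K Y$)
$p{\left(L,x \right)} = -8 + x + L^{2}$ ($p{\left(L,x \right)} = -8 + \left(L L + x\right) = -8 + \left(L^{2} + x\right) = -8 + \left(x + L^{2}\right) = -8 + x + L^{2}$)
$u{\left(h \right)} = -8 + h^{2} - 13 h$ ($u{\left(h \right)} = - h + \left(-8 + 4 \left(-3\right) h + h^{2}\right) = - h - \left(8 - h^{2} + 12 h\right) = -8 + h^{2} - 13 h$)
$u{\left(-1 \right)} + 6 \cdot 5 \left(-1\right) 16 = \left(-8 + \left(-1\right)^{2} - -13\right) + 6 \cdot 5 \left(-1\right) 16 = \left(-8 + 1 + 13\right) + 30 \left(-1\right) 16 = 6 - 480 = -474$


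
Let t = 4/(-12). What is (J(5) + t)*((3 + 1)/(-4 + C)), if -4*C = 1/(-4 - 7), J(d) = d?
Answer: -352/75 ≈ -4.6933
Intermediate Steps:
C = 1/44 (C = -1/(4*(-4 - 7)) = -¼/(-11) = -¼*(-1/11) = 1/44 ≈ 0.022727)
t = -⅓ (t = 4*(-1/12) = -⅓ ≈ -0.33333)
(J(5) + t)*((3 + 1)/(-4 + C)) = (5 - ⅓)*((3 + 1)/(-4 + 1/44)) = 14*(4/(-175/44))/3 = 14*(4*(-44/175))/3 = (14/3)*(-176/175) = -352/75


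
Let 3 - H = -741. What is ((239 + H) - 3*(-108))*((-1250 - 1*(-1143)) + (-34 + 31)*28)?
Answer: -249637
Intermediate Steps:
H = 744 (H = 3 - 1*(-741) = 3 + 741 = 744)
((239 + H) - 3*(-108))*((-1250 - 1*(-1143)) + (-34 + 31)*28) = ((239 + 744) - 3*(-108))*((-1250 - 1*(-1143)) + (-34 + 31)*28) = (983 + 324)*((-1250 + 1143) - 3*28) = 1307*(-107 - 84) = 1307*(-191) = -249637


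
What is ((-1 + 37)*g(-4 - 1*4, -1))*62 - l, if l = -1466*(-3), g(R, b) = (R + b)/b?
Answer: 15690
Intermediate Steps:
g(R, b) = (R + b)/b
l = 4398
((-1 + 37)*g(-4 - 1*4, -1))*62 - l = ((-1 + 37)*(((-4 - 1*4) - 1)/(-1)))*62 - 1*4398 = (36*(-((-4 - 4) - 1)))*62 - 4398 = (36*(-(-8 - 1)))*62 - 4398 = (36*(-1*(-9)))*62 - 4398 = (36*9)*62 - 4398 = 324*62 - 4398 = 20088 - 4398 = 15690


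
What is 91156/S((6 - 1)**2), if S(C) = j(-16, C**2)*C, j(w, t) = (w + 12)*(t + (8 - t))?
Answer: -22789/200 ≈ -113.94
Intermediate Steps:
j(w, t) = 96 + 8*w (j(w, t) = (12 + w)*8 = 96 + 8*w)
S(C) = -32*C (S(C) = (96 + 8*(-16))*C = (96 - 128)*C = -32*C)
91156/S((6 - 1)**2) = 91156/((-32*(6 - 1)**2)) = 91156/((-32*5**2)) = 91156/((-32*25)) = 91156/(-800) = 91156*(-1/800) = -22789/200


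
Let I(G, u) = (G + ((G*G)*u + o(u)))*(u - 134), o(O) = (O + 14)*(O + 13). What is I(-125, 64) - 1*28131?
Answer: -70439801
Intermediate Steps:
o(O) = (13 + O)*(14 + O) (o(O) = (14 + O)*(13 + O) = (13 + O)*(14 + O))
I(G, u) = (-134 + u)*(182 + G + u² + 27*u + u*G²) (I(G, u) = (G + ((G*G)*u + (182 + u² + 27*u)))*(u - 134) = (G + (G²*u + (182 + u² + 27*u)))*(-134 + u) = (G + (u*G² + (182 + u² + 27*u)))*(-134 + u) = (G + (182 + u² + 27*u + u*G²))*(-134 + u) = (182 + G + u² + 27*u + u*G²)*(-134 + u) = (-134 + u)*(182 + G + u² + 27*u + u*G²))
I(-125, 64) - 1*28131 = (-24388 + 64³ - 3436*64 - 134*(-125) - 107*64² - 125*64 + (-125)²*64² - 134*64*(-125)²) - 1*28131 = (-24388 + 262144 - 219904 + 16750 - 107*4096 - 8000 + 15625*4096 - 134*64*15625) - 28131 = (-24388 + 262144 - 219904 + 16750 - 438272 - 8000 + 64000000 - 134000000) - 28131 = -70411670 - 28131 = -70439801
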